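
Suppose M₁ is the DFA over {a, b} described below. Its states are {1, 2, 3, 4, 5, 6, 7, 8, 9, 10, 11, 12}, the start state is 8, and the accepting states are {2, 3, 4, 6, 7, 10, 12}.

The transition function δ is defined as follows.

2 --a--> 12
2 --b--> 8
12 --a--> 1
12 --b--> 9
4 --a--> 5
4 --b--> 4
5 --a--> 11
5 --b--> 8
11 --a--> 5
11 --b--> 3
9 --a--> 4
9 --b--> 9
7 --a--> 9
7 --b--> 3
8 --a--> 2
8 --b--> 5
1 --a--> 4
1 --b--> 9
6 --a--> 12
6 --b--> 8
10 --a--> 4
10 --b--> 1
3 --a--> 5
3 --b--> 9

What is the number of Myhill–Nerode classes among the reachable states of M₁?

8

First remove the unreachable states {6,7,10}; 9 states remain.
Start with accepting vs non-accepting: {2,3,4,12} | {1,5,8,9,11}.
On input a, block {2,3,4,12} splits into {3,4,12} and {2}.
On input b, block {3,4,12} splits into {3,12} and {4}.
Refine {1,5,8,9,11} on symbol a: members go to different blocks, giving {1,9} and {5,11} and {8}.
On input a, block {3,12} splits into {3} and {12}.
Split {5,11} by δ(·,b) → {5} and {11}.
The partition is now stable with 8 blocks: {3} | {1,9} | {2} | {4} | {5} | {8} | {12} | {11}.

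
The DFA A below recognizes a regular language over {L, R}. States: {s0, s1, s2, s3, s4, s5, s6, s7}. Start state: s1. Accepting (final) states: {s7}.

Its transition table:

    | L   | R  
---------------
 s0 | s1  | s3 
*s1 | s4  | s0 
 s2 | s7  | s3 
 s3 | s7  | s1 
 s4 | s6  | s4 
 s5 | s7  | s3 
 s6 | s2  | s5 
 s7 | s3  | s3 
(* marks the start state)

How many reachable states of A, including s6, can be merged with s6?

Initial partition by acceptance: {s7} | {s0,s1,s2,s3,s4,s5,s6}.
Refine {s0,s1,s2,s3,s4,s5,s6} on symbol L: members go to different blocks, giving {s0,s1,s4,s6} and {s2,s3,s5}.
Refine {s0,s1,s4,s6} on symbol L: members go to different blocks, giving {s0,s1,s4} and {s6}.
Refine {s0,s1,s4} on symbol L: members go to different blocks, giving {s0,s1} and {s4}.
Refine {s0,s1} on symbol L: members go to different blocks, giving {s0} and {s1}.
Refine {s2,s3,s5} on symbol R: members go to different blocks, giving {s2,s5} and {s3}.
Stable partition: {s7} | {s0} | {s2,s5} | {s6} | {s4} | {s1} | {s3} — 7 equivalence classes.
The equivalence class containing s6 is {s6}, of size 1.

1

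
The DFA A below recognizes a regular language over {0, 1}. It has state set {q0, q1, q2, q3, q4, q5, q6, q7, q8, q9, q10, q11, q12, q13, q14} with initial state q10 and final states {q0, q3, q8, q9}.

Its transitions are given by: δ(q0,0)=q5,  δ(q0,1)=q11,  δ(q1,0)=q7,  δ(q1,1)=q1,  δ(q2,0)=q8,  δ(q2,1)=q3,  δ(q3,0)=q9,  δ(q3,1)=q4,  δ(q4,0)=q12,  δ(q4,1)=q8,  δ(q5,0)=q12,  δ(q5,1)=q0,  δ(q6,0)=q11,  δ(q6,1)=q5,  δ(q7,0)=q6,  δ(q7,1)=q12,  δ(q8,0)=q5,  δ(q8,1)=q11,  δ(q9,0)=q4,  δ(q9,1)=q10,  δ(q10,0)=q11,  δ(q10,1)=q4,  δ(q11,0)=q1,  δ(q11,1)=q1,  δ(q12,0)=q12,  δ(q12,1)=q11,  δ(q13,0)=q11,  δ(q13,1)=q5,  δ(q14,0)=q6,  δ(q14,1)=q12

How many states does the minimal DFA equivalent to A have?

7

Reachable states from the start: {q0,q1,q4,q5,q6,q7,q8,q10,q11,q12}. Unreachable: {q2,q3,q9,q13,q14} — drop them.
P0 = {q0,q8} | {q1,q4,q5,q6,q7,q10,q11,q12}.
On input 1, block {q1,q4,q5,q6,q7,q10,q11,q12} splits into {q1,q6,q7,q10,q11,q12} and {q4,q5}.
Refine {q1,q6,q7,q10,q11,q12} on symbol 1: members go to different blocks, giving {q1,q7,q11,q12} and {q6,q10}.
On input 0, block {q1,q7,q11,q12} splits into {q1,q11,q12} and {q7}.
Split {q1,q11,q12} by δ(·,0) → {q11,q12} and {q1}.
Refine {q11,q12} on symbol 0: members go to different blocks, giving {q11} and {q12}.
Stable partition: {q0,q8} | {q11} | {q4,q5} | {q6,q10} | {q7} | {q1} | {q12} — 7 equivalence classes.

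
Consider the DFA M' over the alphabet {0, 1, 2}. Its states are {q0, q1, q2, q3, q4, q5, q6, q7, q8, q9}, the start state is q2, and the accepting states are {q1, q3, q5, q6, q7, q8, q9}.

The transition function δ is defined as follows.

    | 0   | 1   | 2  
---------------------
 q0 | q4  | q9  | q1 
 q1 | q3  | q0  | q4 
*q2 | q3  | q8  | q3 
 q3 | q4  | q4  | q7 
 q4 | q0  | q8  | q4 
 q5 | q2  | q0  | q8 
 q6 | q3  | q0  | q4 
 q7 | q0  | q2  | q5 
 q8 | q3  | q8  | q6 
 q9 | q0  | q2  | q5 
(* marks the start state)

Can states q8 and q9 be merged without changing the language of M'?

No

Initial partition by acceptance: {q1,q3,q5,q6,q7,q8,q9} | {q0,q2,q4}.
Split {q1,q3,q5,q6,q7,q8,q9} by δ(·,0) → {q3,q5,q7,q9} and {q1,q6,q8}.
On input 2, block {q3,q5,q7,q9} splits into {q3,q7,q9} and {q5}.
On input 2, block {q3,q7,q9} splits into {q7,q9} and {q3}.
On input 0, block {q0,q2,q4} splits into {q0,q4} and {q2}.
On input 1, block {q0,q4} splits into {q0} and {q4}.
Split {q1,q6,q8} by δ(·,1) → {q1,q6} and {q8}.
Stable partition: {q7,q9} | {q0} | {q1,q6} | {q5} | {q3} | {q2} | {q4} | {q8} — 8 equivalence classes.
q8 and q9 end up in different blocks, so they are distinguishable. For instance, the string '0' is accepted from only q8.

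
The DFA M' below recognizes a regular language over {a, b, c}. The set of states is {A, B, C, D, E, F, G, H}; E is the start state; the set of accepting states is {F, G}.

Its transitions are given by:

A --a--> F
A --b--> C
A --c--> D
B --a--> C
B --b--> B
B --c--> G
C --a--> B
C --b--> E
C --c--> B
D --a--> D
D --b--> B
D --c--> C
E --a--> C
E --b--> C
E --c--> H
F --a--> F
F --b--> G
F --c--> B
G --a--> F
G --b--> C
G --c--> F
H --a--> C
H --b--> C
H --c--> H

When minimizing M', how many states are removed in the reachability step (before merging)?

Starting at E and following transitions, the reachable set is {B, C, E, F, G, H}. That leaves A, D unreachable — 2 in total.

2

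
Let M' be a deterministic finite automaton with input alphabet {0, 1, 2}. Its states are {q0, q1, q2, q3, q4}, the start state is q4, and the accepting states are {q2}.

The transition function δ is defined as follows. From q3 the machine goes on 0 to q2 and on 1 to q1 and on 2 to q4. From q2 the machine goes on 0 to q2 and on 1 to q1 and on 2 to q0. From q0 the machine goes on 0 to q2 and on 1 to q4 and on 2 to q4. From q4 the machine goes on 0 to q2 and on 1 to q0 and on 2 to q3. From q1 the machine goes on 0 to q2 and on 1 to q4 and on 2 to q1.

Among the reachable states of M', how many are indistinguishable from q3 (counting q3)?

Initial partition by acceptance: {q2} | {q0,q1,q3,q4}.
The partition is now stable with 2 blocks: {q2} | {q0,q1,q3,q4}.
The equivalence class containing q3 is {q0,q1,q3,q4}, of size 4.

4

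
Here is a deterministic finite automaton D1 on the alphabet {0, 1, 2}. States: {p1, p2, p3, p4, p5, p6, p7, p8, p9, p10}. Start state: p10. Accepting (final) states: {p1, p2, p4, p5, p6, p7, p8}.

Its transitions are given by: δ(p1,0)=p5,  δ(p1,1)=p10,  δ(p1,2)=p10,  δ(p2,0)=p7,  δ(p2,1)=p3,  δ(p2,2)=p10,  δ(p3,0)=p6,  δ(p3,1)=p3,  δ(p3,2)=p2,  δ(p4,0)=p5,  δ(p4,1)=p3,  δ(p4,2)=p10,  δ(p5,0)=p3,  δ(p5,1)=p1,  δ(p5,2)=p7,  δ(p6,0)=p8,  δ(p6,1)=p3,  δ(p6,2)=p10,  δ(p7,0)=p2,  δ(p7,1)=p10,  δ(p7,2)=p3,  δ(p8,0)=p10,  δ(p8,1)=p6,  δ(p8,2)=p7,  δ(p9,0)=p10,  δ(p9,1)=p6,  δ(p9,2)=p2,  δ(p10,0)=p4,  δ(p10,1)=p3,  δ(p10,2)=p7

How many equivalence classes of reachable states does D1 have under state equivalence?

States {p9} cannot be reached from the start state, so discard them.
Start with accepting vs non-accepting: {p1,p2,p4,p5,p6,p7,p8} | {p3,p10}.
On input 0, block {p1,p2,p4,p5,p6,p7,p8} splits into {p1,p2,p4,p6,p7} and {p5,p8}.
On input 0, block {p1,p2,p4,p6,p7} splits into {p1,p4,p6} and {p2,p7}.
The partition is now stable with 4 blocks: {p1,p4,p6} | {p3,p10} | {p5,p8} | {p2,p7}.

4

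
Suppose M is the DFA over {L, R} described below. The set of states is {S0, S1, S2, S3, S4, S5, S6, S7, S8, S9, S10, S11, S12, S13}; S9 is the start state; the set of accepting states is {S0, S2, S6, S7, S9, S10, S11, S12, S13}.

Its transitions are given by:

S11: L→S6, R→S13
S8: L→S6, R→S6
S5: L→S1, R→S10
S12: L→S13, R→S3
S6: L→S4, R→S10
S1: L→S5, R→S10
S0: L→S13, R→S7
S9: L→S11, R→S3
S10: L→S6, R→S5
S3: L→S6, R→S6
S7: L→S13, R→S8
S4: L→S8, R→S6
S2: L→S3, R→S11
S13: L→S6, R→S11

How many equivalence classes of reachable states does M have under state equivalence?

7

First remove the unreachable states {S0,S2,S7,S12}; 10 states remain.
Start with accepting vs non-accepting: {S6,S9,S10,S11,S13} | {S1,S3,S4,S5,S8}.
Refine {S6,S9,S10,S11,S13} on symbol L: members go to different blocks, giving {S9,S10,S11,S13} and {S6}.
On input L, block {S9,S10,S11,S13} splits into {S10,S11,S13} and {S9}.
Refine {S10,S11,S13} on symbol R: members go to different blocks, giving {S11,S13} and {S10}.
Refine {S1,S3,S4,S5,S8} on symbol L: members go to different blocks, giving {S1,S4,S5} and {S3,S8}.
Refine {S1,S4,S5} on symbol L: members go to different blocks, giving {S1,S5} and {S4}.
The partition is now stable with 7 blocks: {S11,S13} | {S1,S5} | {S6} | {S9} | {S10} | {S3,S8} | {S4}.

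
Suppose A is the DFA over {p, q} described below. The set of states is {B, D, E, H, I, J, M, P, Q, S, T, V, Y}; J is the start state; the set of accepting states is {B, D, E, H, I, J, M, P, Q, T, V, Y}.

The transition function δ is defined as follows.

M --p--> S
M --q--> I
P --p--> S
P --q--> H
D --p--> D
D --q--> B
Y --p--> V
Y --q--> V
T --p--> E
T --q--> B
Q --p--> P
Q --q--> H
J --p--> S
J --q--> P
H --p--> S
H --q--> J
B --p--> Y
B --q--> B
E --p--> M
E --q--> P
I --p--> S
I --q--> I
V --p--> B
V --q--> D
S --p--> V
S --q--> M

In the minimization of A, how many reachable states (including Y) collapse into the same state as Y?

4

States {E,Q,T} cannot be reached from the start state, so discard them.
P0 = {B,D,H,I,J,M,P,V,Y} | {S}.
On input p, block {B,D,H,I,J,M,P,V,Y} splits into {H,I,J,M,P} and {B,D,V,Y}.
The partition is now stable with 3 blocks: {H,I,J,M,P} | {S} | {B,D,V,Y}.
State Y belongs to the block {B,D,V,Y}, which has 4 states.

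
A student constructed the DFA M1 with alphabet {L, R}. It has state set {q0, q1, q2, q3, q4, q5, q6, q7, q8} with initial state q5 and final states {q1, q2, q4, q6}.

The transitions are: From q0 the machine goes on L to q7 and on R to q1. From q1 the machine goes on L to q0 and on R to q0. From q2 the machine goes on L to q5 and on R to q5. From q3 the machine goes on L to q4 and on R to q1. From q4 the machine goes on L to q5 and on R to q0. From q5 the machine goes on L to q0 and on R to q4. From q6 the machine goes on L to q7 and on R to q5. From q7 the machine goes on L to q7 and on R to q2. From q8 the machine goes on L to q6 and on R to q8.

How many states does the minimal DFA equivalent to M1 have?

2

States {q3,q6,q8} cannot be reached from the start state, so discard them.
P0 = {q1,q2,q4} | {q0,q5,q7}.
The partition is now stable with 2 blocks: {q1,q2,q4} | {q0,q5,q7}.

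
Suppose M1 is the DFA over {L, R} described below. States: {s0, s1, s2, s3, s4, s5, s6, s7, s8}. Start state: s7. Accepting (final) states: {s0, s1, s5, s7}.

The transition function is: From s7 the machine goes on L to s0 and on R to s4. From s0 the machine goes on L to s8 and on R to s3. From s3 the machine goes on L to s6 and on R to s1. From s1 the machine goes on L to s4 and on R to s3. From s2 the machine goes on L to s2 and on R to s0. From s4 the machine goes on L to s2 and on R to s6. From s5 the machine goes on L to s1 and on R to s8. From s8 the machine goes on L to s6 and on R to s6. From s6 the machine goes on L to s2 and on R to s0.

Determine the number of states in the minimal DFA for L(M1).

4

First remove the unreachable states {s5}; 8 states remain.
Start with accepting vs non-accepting: {s0,s1,s7} | {s2,s3,s4,s6,s8}.
Split {s0,s1,s7} by δ(·,L) → {s0,s1} and {s7}.
Refine {s2,s3,s4,s6,s8} on symbol R: members go to different blocks, giving {s2,s3,s6} and {s4,s8}.
The partition is now stable with 4 blocks: {s0,s1} | {s2,s3,s6} | {s7} | {s4,s8}.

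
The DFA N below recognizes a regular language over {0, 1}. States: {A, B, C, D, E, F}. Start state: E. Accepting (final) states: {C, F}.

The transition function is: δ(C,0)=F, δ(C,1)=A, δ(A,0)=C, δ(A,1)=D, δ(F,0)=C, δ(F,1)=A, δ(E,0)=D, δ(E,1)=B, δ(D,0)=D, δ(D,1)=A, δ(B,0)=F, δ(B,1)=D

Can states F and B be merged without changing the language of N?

Initial partition by acceptance: {C,F} | {A,B,D,E}.
On input 0, block {A,B,D,E} splits into {A,B} and {D,E}.
No further refinement is possible. Final partition (3 blocks): {C,F} | {A,B} | {D,E}.
F and B end up in different blocks, so they are distinguishable. For instance, the string 'ε' is accepted from only F.

No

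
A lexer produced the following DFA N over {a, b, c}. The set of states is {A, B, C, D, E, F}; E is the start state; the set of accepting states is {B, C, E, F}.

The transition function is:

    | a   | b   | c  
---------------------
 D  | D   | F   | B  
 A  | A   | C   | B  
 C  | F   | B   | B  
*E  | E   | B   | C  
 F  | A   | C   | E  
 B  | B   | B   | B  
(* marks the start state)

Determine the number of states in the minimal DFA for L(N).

Reachable states from the start: {A,B,C,E,F}. Unreachable: {D} — drop them.
Start with accepting vs non-accepting: {B,C,E,F} | {A}.
Refine {B,C,E,F} on symbol a: members go to different blocks, giving {B,C,E} and {F}.
Refine {B,C,E} on symbol a: members go to different blocks, giving {B,E} and {C}.
Split {B,E} by δ(·,c) → {B} and {E}.
No further refinement is possible. Final partition (5 blocks): {B} | {A} | {F} | {C} | {E}.

5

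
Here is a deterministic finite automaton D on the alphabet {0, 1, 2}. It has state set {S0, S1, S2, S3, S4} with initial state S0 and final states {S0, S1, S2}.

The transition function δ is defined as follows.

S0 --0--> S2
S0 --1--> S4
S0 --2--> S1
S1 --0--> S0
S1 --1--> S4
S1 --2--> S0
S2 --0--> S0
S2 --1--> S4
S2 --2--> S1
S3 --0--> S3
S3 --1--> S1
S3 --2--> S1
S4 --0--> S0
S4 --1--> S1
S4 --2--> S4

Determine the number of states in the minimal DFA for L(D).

2

States {S3} cannot be reached from the start state, so discard them.
P0 = {S0,S1,S2} | {S4}.
Stable partition: {S0,S1,S2} | {S4} — 2 equivalence classes.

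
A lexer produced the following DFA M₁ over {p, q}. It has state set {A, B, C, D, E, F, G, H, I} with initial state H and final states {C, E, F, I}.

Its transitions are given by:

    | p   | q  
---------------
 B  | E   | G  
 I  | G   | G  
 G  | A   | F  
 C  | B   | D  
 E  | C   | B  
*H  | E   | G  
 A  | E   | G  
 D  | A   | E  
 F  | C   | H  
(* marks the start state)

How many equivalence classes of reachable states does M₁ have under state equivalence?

Reachable states from the start: {A,B,C,D,E,F,G,H}. Unreachable: {I} — drop them.
Start with accepting vs non-accepting: {C,E,F} | {A,B,D,G,H}.
On input p, block {C,E,F} splits into {E,F} and {C}.
Refine {A,B,D,G,H} on symbol p: members go to different blocks, giving {A,B,H} and {D,G}.
Stable partition: {E,F} | {A,B,H} | {C} | {D,G} — 4 equivalence classes.

4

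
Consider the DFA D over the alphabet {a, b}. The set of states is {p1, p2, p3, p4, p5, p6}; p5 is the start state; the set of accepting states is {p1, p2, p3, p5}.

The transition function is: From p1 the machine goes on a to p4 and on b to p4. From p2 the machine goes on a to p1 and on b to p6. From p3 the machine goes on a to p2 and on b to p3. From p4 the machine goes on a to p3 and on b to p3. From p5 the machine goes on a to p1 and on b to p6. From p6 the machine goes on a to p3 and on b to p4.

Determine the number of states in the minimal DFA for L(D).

All states are reachable from the start state.
P0 = {p1,p2,p3,p5} | {p4,p6}.
Split {p1,p2,p3,p5} by δ(·,a) → {p2,p3,p5} and {p1}.
Refine {p2,p3,p5} on symbol a: members go to different blocks, giving {p2,p5} and {p3}.
Split {p4,p6} by δ(·,b) → {p4} and {p6}.
Stable partition: {p2,p5} | {p4} | {p1} | {p3} | {p6} — 5 equivalence classes.

5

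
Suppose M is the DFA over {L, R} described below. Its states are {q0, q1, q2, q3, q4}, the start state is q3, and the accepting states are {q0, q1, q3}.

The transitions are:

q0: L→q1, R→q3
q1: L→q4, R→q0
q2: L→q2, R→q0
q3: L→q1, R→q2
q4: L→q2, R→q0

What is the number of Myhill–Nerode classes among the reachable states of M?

4

Every state is reachable, so we keep all 5.
Initial partition by acceptance: {q0,q1,q3} | {q2,q4}.
Refine {q0,q1,q3} on symbol L: members go to different blocks, giving {q0,q3} and {q1}.
Refine {q0,q3} on symbol R: members go to different blocks, giving {q0} and {q3}.
No further refinement is possible. Final partition (4 blocks): {q0} | {q2,q4} | {q1} | {q3}.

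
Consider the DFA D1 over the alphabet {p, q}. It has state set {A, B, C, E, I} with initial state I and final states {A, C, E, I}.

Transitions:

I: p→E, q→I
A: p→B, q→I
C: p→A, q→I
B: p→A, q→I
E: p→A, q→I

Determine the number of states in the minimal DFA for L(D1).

4

Reachable states from the start: {A,B,E,I}. Unreachable: {C} — drop them.
Initial partition by acceptance: {A,E,I} | {B}.
Split {A,E,I} by δ(·,p) → {E,I} and {A}.
Split {E,I} by δ(·,p) → {I} and {E}.
No further refinement is possible. Final partition (4 blocks): {I} | {B} | {A} | {E}.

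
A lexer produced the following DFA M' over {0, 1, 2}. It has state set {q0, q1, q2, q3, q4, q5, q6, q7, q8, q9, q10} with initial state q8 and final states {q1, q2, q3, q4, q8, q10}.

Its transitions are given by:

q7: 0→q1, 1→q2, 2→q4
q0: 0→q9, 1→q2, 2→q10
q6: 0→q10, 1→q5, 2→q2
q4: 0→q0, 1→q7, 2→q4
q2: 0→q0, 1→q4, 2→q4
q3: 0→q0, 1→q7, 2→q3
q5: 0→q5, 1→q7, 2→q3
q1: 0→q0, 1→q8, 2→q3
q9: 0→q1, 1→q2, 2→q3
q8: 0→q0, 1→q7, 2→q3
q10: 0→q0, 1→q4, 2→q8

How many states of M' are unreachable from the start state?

2

BFS from q8 reaches {q0, q1, q2, q3, q4, q7, q8, q9, q10}; the 2 state(s) q5, q6 are never visited.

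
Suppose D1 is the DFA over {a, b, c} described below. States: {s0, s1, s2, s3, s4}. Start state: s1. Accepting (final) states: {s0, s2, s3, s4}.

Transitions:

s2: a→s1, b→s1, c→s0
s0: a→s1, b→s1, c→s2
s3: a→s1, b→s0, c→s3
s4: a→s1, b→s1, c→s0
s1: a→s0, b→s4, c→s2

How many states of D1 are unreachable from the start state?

BFS from s1 reaches {s0, s1, s2, s4}; the 1 state(s) s3 are never visited.

1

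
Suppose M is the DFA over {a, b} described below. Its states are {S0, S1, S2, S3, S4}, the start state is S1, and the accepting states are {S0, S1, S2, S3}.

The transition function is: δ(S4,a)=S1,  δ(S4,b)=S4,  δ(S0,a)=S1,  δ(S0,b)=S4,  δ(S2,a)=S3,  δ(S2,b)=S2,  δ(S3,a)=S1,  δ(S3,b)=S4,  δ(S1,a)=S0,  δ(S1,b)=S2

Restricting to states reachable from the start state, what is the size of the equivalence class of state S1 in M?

2

All states are reachable from the start state.
Start with accepting vs non-accepting: {S0,S1,S2,S3} | {S4}.
Split {S0,S1,S2,S3} by δ(·,b) → {S0,S3} and {S1,S2}.
The partition is now stable with 3 blocks: {S0,S3} | {S4} | {S1,S2}.
State S1 belongs to the block {S1,S2}, which has 2 states.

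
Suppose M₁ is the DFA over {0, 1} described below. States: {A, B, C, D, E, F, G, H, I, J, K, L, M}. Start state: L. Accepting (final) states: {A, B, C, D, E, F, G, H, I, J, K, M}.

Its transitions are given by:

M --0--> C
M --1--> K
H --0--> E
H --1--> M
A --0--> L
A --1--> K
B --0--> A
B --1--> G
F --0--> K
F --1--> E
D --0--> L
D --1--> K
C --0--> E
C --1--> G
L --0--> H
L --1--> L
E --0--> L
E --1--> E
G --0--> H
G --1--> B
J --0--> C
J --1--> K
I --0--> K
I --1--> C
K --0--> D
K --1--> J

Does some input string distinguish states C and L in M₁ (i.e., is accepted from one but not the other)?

Yes

States {F,I} cannot be reached from the start state, so discard them.
P0 = {A,B,C,D,E,G,H,J,K,M} | {L}.
On input 0, block {A,B,C,D,E,G,H,J,K,M} splits into {B,C,G,H,J,K,M} and {A,D,E}.
Refine {B,C,G,H,J,K,M} on symbol 0: members go to different blocks, giving {B,C,H,K} and {G,J,M}.
Split {A,D,E} by δ(·,1) → {A,D} and {E}.
On input 0, block {B,C,H,K} splits into {B,K} and {C,H}.
Stable partition: {B,K} | {L} | {A,D} | {G,J,M} | {E} | {C,H} — 6 equivalence classes.
C and L end up in different blocks, so they are distinguishable. For instance, the string 'ε' is accepted from only C.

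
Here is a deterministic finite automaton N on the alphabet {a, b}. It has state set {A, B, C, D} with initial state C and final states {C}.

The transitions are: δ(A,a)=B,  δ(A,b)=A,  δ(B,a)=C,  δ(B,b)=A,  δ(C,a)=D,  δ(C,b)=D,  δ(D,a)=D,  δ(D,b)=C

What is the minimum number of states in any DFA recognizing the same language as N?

2

States {A,B} cannot be reached from the start state, so discard them.
Start with accepting vs non-accepting: {C} | {D}.
The partition is now stable with 2 blocks: {C} | {D}.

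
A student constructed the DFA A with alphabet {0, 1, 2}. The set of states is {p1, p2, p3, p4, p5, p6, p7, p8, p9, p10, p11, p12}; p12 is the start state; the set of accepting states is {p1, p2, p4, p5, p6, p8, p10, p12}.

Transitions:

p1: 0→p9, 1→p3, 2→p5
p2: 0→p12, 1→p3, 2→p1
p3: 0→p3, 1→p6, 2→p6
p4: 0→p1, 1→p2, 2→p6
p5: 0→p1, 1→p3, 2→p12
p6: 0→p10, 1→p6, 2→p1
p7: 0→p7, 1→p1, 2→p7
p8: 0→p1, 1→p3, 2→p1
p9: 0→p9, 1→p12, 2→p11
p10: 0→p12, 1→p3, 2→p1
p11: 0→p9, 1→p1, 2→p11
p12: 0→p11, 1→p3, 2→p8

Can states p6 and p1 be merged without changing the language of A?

No

States {p2,p4,p7} cannot be reached from the start state, so discard them.
Start with accepting vs non-accepting: {p1,p5,p6,p8,p10,p12} | {p3,p9,p11}.
Split {p1,p5,p6,p8,p10,p12} by δ(·,0) → {p5,p6,p8,p10} and {p1,p12}.
On input 0, block {p5,p6,p8,p10} splits into {p5,p8,p10} and {p6}.
On input 1, block {p3,p9,p11} splits into {p9,p11} and {p3}.
Stable partition: {p5,p8,p10} | {p9,p11} | {p1,p12} | {p6} | {p3} — 5 equivalence classes.
p6 and p1 end up in different blocks, so they are distinguishable. For instance, the string '0' is accepted from only p6.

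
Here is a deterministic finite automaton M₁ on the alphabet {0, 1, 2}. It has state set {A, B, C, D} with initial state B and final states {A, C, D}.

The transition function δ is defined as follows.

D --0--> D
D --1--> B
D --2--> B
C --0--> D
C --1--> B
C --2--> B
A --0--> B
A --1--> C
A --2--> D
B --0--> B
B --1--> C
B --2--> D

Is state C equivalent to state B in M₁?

No

States {A} cannot be reached from the start state, so discard them.
P0 = {C,D} | {B}.
Stable partition: {C,D} | {B} — 2 equivalence classes.
C and B end up in different blocks, so they are distinguishable. For instance, the string 'ε' is accepted from only C.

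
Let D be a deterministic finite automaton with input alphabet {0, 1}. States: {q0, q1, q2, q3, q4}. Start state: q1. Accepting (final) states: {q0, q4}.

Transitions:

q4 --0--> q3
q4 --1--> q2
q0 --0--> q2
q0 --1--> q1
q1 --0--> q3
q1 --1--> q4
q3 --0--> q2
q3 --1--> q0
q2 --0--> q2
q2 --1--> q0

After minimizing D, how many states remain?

2

Every state is reachable, so we keep all 5.
Initial partition by acceptance: {q0,q4} | {q1,q2,q3}.
The partition is now stable with 2 blocks: {q0,q4} | {q1,q2,q3}.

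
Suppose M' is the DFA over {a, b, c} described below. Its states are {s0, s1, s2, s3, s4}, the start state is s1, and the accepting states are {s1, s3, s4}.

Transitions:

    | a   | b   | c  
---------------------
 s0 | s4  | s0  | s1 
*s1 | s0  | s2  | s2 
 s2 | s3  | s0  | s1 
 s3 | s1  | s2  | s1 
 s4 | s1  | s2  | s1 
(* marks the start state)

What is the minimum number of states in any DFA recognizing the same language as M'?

Every state is reachable, so we keep all 5.
Initial partition by acceptance: {s1,s3,s4} | {s0,s2}.
Refine {s1,s3,s4} on symbol a: members go to different blocks, giving {s3,s4} and {s1}.
Stable partition: {s3,s4} | {s0,s2} | {s1} — 3 equivalence classes.

3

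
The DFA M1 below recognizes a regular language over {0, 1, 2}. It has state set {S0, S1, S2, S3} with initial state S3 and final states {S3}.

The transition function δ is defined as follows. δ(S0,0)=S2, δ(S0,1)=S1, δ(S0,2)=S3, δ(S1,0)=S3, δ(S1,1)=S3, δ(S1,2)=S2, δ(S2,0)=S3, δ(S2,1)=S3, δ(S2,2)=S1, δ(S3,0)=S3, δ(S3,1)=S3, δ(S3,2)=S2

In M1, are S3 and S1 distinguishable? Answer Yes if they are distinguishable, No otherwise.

Yes

First remove the unreachable states {S0}; 3 states remain.
Initial partition by acceptance: {S3} | {S1,S2}.
The partition is now stable with 2 blocks: {S3} | {S1,S2}.
S3 and S1 end up in different blocks, so they are distinguishable. For instance, the string 'ε' is accepted from only S3.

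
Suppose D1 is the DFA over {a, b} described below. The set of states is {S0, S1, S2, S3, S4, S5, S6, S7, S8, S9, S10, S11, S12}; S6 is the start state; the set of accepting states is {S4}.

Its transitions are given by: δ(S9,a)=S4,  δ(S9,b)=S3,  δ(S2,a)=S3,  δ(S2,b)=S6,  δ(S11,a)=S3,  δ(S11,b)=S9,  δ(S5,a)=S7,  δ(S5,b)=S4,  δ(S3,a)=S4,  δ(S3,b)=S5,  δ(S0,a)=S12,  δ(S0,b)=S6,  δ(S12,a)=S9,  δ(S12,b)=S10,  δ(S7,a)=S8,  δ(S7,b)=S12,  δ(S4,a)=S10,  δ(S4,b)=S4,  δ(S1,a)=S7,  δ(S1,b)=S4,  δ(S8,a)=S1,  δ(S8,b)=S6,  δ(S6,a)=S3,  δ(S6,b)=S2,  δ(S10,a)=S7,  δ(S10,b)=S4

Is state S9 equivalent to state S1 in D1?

Reachable states from the start: {S1,S2,S3,S4,S5,S6,S7,S8,S9,S10,S12}. Unreachable: {S0,S11} — drop them.
Start with accepting vs non-accepting: {S4} | {S1,S2,S3,S5,S6,S7,S8,S9,S10,S12}.
Refine {S1,S2,S3,S5,S6,S7,S8,S9,S10,S12} on symbol a: members go to different blocks, giving {S1,S2,S5,S6,S7,S8,S10,S12} and {S3,S9}.
Split {S1,S2,S5,S6,S7,S8,S10,S12} by δ(·,a) → {S1,S5,S7,S8,S10} and {S2,S6,S12}.
On input b, block {S1,S5,S7,S8,S10} splits into {S1,S5,S10} and {S7,S8}.
On input b, block {S3,S9} splits into {S3} and {S9}.
Split {S2,S6,S12} by δ(·,a) → {S2,S6} and {S12}.
On input a, block {S7,S8} splits into {S7} and {S8}.
The partition is now stable with 8 blocks: {S4} | {S1,S5,S10} | {S3} | {S2,S6} | {S7} | {S9} | {S12} | {S8}.
S9 and S1 end up in different blocks, so they are distinguishable. For instance, the string 'a' is accepted from only S9.

No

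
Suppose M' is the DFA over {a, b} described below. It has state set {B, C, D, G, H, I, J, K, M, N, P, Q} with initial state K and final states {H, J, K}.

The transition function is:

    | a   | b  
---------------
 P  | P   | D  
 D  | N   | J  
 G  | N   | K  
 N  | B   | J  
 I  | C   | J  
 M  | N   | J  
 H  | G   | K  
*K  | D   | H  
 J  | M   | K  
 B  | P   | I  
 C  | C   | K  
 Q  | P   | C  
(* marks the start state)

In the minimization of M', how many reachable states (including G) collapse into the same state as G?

States {Q} cannot be reached from the start state, so discard them.
Start with accepting vs non-accepting: {H,J,K} | {B,C,D,G,I,M,N,P}.
Refine {B,C,D,G,I,M,N,P} on symbol b: members go to different blocks, giving {C,D,G,I,M,N} and {B,P}.
Refine {C,D,G,I,M,N} on symbol a: members go to different blocks, giving {C,D,G,I,M} and {N}.
On input a, block {C,D,G,I,M} splits into {D,G,M} and {C,I}.
Split {B,P} by δ(·,b) → {P} and {B}.
No further refinement is possible. Final partition (6 blocks): {H,J,K} | {D,G,M} | {P} | {N} | {C,I} | {B}.
The equivalence class containing G is {D,G,M}, of size 3.

3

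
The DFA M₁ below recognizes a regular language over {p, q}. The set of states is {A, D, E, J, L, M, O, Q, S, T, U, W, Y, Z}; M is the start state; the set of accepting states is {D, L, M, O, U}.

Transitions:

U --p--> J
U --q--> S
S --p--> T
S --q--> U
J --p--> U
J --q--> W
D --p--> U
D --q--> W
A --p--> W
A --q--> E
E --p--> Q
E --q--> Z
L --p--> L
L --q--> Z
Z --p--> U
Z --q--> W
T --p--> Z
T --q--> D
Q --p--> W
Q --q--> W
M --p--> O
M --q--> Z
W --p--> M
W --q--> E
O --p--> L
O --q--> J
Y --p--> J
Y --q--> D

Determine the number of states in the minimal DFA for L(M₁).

Reachable states from the start: {D,E,J,L,M,O,Q,S,T,U,W,Z}. Unreachable: {A,Y} — drop them.
Initial partition by acceptance: {D,L,M,O,U} | {E,J,Q,S,T,W,Z}.
Refine {D,L,M,O,U} on symbol p: members go to different blocks, giving {D,L,M,O} and {U}.
On input p, block {D,L,M,O} splits into {L,M,O} and {D}.
On input p, block {E,J,Q,S,T,W,Z} splits into {E,Q,S,T} and {J,Z} and {W}.
Refine {E,Q,S,T} on symbol p: members go to different blocks, giving {E,S} and {T} and {Q}.
Refine {E,S} on symbol p: members go to different blocks, giving {E} and {S}.
No further refinement is possible. Final partition (9 blocks): {L,M,O} | {E} | {U} | {D} | {J,Z} | {W} | {T} | {Q} | {S}.

9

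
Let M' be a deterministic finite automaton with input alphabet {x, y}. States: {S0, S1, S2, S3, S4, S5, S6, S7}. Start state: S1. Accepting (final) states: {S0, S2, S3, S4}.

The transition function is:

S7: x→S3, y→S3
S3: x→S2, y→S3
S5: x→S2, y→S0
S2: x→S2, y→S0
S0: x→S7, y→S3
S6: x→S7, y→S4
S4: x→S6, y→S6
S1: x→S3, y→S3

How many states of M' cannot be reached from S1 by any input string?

3

BFS from S1 reaches {S0, S1, S2, S3, S7}; the 3 state(s) S4, S5, S6 are never visited.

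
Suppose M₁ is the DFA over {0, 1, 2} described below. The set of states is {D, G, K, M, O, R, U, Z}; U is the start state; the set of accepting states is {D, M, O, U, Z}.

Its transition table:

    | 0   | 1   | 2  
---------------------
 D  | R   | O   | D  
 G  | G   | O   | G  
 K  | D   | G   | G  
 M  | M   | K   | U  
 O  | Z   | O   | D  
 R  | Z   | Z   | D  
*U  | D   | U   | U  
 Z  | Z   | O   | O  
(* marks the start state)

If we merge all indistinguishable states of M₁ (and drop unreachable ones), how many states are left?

States {G,K,M} cannot be reached from the start state, so discard them.
P0 = {D,O,U,Z} | {R}.
Refine {D,O,U,Z} on symbol 0: members go to different blocks, giving {O,U,Z} and {D}.
Refine {O,U,Z} on symbol 0: members go to different blocks, giving {O,Z} and {U}.
On input 2, block {O,Z} splits into {O} and {Z}.
Stable partition: {O} | {R} | {D} | {U} | {Z} — 5 equivalence classes.

5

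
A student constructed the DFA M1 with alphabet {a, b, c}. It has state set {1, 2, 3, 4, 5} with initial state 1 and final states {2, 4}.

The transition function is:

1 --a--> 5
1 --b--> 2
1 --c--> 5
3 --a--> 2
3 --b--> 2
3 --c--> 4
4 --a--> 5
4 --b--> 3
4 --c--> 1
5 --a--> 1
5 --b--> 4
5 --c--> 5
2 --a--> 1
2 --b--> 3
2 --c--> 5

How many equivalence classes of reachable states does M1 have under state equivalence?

3

All states are reachable from the start state.
Start with accepting vs non-accepting: {2,4} | {1,3,5}.
Refine {1,3,5} on symbol a: members go to different blocks, giving {1,5} and {3}.
No further refinement is possible. Final partition (3 blocks): {2,4} | {1,5} | {3}.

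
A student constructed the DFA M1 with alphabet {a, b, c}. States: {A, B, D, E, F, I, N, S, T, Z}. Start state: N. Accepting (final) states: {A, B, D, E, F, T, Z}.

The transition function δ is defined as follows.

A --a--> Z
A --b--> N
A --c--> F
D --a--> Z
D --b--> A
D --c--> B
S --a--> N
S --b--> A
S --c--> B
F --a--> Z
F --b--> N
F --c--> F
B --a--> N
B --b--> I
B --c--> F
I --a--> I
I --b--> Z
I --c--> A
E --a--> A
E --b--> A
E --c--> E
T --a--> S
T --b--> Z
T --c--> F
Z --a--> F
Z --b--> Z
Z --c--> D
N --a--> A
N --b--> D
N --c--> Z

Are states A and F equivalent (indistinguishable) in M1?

Yes

States {E,S,T} cannot be reached from the start state, so discard them.
Initial partition by acceptance: {A,B,D,F,Z} | {I,N}.
On input a, block {A,B,D,F,Z} splits into {A,D,F,Z} and {B}.
On input b, block {A,D,F,Z} splits into {D,Z} and {A,F}.
Refine {D,Z} on symbol a: members go to different blocks, giving {D} and {Z}.
Split {I,N} by δ(·,a) → {I} and {N}.
No further refinement is possible. Final partition (6 blocks): {D} | {I} | {B} | {A,F} | {Z} | {N}.
A and F lie in the same block of the stable partition, so they are equivalent — no string distinguishes them.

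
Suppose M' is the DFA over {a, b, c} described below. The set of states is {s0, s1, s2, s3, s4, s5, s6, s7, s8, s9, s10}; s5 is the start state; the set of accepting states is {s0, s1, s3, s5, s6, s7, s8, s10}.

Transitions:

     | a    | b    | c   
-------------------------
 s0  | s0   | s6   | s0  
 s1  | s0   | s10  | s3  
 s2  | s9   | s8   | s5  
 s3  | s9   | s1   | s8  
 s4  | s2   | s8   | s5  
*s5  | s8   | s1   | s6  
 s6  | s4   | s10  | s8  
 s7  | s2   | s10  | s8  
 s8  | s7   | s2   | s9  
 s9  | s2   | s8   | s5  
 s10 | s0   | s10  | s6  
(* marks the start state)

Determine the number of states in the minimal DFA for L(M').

6

Every state is reachable, so we keep all 11.
Start with accepting vs non-accepting: {s0,s1,s3,s5,s6,s7,s8,s10} | {s2,s4,s9}.
Refine {s0,s1,s3,s5,s6,s7,s8,s10} on symbol a: members go to different blocks, giving {s0,s1,s5,s8,s10} and {s3,s6,s7}.
Refine {s0,s1,s5,s8,s10} on symbol a: members go to different blocks, giving {s0,s1,s5,s10} and {s8}.
On input a, block {s0,s1,s5,s10} splits into {s0,s1,s10} and {s5}.
On input b, block {s0,s1,s10} splits into {s1,s10} and {s0}.
Stable partition: {s1,s10} | {s2,s4,s9} | {s3,s6,s7} | {s8} | {s5} | {s0} — 6 equivalence classes.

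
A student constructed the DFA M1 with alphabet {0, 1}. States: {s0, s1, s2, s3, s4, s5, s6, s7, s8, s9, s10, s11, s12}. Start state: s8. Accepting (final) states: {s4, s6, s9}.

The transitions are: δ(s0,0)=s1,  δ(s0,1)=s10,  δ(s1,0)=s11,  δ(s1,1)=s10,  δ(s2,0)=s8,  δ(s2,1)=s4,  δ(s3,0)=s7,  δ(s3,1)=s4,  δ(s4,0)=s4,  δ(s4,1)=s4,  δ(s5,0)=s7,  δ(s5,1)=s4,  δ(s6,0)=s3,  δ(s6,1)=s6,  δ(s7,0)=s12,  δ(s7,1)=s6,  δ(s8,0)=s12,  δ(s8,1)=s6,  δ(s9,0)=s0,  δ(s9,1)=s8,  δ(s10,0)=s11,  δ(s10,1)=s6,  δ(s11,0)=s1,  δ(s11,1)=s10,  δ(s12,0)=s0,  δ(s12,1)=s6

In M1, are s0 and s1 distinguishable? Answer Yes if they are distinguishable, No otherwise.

First remove the unreachable states {s2,s5,s9}; 10 states remain.
Start with accepting vs non-accepting: {s4,s6} | {s0,s1,s3,s7,s8,s10,s11,s12}.
Split {s4,s6} by δ(·,0) → {s4} and {s6}.
On input 1, block {s0,s1,s3,s7,s8,s10,s11,s12} splits into {s7,s8,s10,s12} and {s0,s1,s11} and {s3}.
On input 0, block {s7,s8,s10,s12} splits into {s7,s8} and {s10,s12}.
The partition is now stable with 6 blocks: {s4} | {s7,s8} | {s6} | {s0,s1,s11} | {s3} | {s10,s12}.
s0 and s1 lie in the same block of the stable partition, so they are equivalent — no string distinguishes them.

No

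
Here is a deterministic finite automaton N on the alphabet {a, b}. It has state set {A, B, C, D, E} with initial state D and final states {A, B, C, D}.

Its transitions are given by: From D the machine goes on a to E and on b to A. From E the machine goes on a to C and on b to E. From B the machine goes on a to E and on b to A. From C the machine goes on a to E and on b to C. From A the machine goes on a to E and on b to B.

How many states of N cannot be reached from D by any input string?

Every one of the 5 states is reachable from D.

0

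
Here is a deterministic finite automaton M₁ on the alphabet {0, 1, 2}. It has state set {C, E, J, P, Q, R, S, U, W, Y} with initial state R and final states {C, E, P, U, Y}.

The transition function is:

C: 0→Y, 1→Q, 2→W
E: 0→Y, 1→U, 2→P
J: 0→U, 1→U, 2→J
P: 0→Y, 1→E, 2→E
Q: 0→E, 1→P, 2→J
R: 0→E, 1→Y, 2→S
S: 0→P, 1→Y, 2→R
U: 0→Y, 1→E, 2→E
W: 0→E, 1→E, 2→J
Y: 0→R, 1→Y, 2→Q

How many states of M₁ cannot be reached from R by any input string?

2

Starting at R and following transitions, the reachable set is {E, J, P, Q, R, S, U, Y}. That leaves C, W unreachable — 2 in total.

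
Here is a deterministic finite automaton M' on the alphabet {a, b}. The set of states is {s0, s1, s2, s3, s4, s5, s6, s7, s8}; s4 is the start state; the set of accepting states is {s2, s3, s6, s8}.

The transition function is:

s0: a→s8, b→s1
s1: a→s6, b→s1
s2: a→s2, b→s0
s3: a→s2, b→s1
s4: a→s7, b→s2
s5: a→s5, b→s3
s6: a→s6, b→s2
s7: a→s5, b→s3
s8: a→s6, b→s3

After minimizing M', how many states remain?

4

Start with accepting vs non-accepting: {s2,s3,s6,s8} | {s0,s1,s4,s5,s7}.
Split {s2,s3,s6,s8} by δ(·,b) → {s2,s3} and {s6,s8}.
Split {s0,s1,s4,s5,s7} by δ(·,a) → {s4,s5,s7} and {s0,s1}.
Stable partition: {s2,s3} | {s4,s5,s7} | {s6,s8} | {s0,s1} — 4 equivalence classes.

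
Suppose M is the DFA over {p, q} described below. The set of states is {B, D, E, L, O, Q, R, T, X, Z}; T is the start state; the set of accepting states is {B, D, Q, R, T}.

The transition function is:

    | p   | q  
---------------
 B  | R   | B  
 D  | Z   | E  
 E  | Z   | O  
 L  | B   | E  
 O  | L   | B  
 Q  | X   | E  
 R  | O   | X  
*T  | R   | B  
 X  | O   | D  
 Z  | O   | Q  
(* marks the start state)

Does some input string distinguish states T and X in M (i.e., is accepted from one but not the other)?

Every state is reachable, so we keep all 10.
P0 = {B,D,Q,R,T} | {E,L,O,X,Z}.
On input p, block {B,D,Q,R,T} splits into {D,Q,R} and {B,T}.
Split {E,L,O,X,Z} by δ(·,p) → {E,O,X,Z} and {L}.
On input p, block {E,O,X,Z} splits into {E,X,Z} and {O}.
Refine {D,Q,R} on symbol p: members go to different blocks, giving {D,Q} and {R}.
Split {E,X,Z} by δ(·,p) → {X,Z} and {E}.
Stable partition: {D,Q} | {X,Z} | {B,T} | {L} | {O} | {R} | {E} — 7 equivalence classes.
T and X end up in different blocks, so they are distinguishable. For instance, the string 'ε' is accepted from only T.

Yes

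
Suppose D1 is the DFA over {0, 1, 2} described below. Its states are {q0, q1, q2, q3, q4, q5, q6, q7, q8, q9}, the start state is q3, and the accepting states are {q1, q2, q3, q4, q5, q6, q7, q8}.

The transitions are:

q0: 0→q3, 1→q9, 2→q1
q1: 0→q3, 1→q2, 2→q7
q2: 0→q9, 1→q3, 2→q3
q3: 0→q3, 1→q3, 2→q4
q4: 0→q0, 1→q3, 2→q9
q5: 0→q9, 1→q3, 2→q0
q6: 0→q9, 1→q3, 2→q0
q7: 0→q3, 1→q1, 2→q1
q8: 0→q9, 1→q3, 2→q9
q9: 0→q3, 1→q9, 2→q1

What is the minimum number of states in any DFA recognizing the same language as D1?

Reachable states from the start: {q0,q1,q2,q3,q4,q7,q9}. Unreachable: {q5,q6,q8} — drop them.
Start with accepting vs non-accepting: {q1,q2,q3,q4,q7} | {q0,q9}.
On input 0, block {q1,q2,q3,q4,q7} splits into {q1,q3,q7} and {q2,q4}.
On input 1, block {q1,q3,q7} splits into {q3,q7} and {q1}.
Split {q3,q7} by δ(·,1) → {q3} and {q7}.
Refine {q2,q4} on symbol 2: members go to different blocks, giving {q2} and {q4}.
No further refinement is possible. Final partition (6 blocks): {q3} | {q0,q9} | {q2} | {q1} | {q7} | {q4}.

6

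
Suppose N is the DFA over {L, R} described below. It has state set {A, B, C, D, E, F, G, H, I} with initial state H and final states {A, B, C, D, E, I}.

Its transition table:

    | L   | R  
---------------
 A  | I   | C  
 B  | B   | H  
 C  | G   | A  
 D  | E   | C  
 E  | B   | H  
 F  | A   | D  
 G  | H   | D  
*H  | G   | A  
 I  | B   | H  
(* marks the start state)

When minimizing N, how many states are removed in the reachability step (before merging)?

1

No path from H leads to F; the other 8 states are all reachable.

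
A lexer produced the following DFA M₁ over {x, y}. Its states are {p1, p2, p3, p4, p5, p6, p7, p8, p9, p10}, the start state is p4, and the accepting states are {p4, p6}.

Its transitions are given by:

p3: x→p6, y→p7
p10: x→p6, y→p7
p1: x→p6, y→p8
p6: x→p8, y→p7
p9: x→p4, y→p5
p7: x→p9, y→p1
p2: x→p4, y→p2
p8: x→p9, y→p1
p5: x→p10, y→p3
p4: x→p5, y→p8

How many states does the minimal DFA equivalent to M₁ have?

3

States {p2} cannot be reached from the start state, so discard them.
Initial partition by acceptance: {p4,p6} | {p1,p3,p5,p7,p8,p9,p10}.
Split {p1,p3,p5,p7,p8,p9,p10} by δ(·,x) → {p1,p3,p9,p10} and {p5,p7,p8}.
No further refinement is possible. Final partition (3 blocks): {p4,p6} | {p1,p3,p9,p10} | {p5,p7,p8}.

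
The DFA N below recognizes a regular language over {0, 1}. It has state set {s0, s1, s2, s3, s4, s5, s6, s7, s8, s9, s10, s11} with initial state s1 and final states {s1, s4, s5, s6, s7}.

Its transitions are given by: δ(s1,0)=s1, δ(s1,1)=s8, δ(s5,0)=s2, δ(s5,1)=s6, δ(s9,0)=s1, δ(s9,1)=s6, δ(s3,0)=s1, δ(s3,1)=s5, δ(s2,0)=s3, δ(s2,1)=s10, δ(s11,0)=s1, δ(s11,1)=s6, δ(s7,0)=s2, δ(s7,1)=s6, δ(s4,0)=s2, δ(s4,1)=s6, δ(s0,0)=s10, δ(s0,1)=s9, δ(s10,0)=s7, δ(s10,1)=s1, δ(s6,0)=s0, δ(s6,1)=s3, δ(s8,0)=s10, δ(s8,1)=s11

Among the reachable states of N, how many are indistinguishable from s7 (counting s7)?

2

First remove the unreachable states {s4}; 11 states remain.
P0 = {s1,s5,s6,s7} | {s0,s2,s3,s8,s9,s10,s11}.
On input 0, block {s1,s5,s6,s7} splits into {s5,s6,s7} and {s1}.
Split {s5,s6,s7} by δ(·,1) → {s5,s7} and {s6}.
Split {s0,s2,s3,s8,s9,s10,s11} by δ(·,0) → {s0,s2,s8} and {s3,s9,s11} and {s10}.
Refine {s0,s2,s8} on symbol 0: members go to different blocks, giving {s0,s8} and {s2}.
Split {s3,s9,s11} by δ(·,1) → {s9,s11} and {s3}.
Stable partition: {s5,s7} | {s0,s8} | {s1} | {s6} | {s9,s11} | {s10} | {s2} | {s3} — 8 equivalence classes.
State s7 belongs to the block {s5,s7}, which has 2 states.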